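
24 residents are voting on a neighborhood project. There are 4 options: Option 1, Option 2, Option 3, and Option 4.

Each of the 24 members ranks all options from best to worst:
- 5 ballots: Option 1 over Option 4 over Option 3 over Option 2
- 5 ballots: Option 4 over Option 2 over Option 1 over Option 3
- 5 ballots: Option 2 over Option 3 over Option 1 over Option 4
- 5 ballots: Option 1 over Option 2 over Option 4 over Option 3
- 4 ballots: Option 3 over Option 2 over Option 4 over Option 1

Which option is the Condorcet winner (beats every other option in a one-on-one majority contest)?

Option 2 vs Option 1: 14–10
Option 2 vs Option 3: 15–9
Option 2 vs Option 4: 14–10
Option 2 beats every other option.

Option 2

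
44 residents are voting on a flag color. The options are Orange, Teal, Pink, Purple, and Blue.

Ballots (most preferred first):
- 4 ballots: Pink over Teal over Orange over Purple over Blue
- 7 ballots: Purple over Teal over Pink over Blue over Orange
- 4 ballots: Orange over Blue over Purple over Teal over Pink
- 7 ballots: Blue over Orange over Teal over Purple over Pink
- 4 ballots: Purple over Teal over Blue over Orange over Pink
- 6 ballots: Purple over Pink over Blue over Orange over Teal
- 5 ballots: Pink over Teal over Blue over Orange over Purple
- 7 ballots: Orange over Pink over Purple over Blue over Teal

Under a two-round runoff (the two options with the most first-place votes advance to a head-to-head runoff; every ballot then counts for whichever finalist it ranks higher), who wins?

Orange

Round 1 first-place votes: Orange 11, Teal 0, Pink 9, Purple 17, Blue 7. Purple and Orange advance.
Runoff: Purple is ranked above Orange on 17 ballots, Orange above Purple on 27.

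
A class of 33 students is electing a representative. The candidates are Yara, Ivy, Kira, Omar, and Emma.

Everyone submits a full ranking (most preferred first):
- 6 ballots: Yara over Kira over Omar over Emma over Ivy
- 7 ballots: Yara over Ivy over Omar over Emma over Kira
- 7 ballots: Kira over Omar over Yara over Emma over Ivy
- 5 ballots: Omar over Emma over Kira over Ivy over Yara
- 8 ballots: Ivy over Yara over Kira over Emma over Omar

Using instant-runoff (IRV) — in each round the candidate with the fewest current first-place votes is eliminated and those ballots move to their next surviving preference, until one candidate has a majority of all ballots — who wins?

Round 1: Yara 13, Ivy 8, Kira 7, Omar 5, Emma 0. Emma eliminated.
Round 2: Yara 13, Ivy 8, Kira 7, Omar 5. Omar eliminated.
Round 3: Yara 13, Ivy 8, Kira 12. Ivy eliminated.
Round 4: Yara 21, Kira 12. Yara has a majority (≥17).

Yara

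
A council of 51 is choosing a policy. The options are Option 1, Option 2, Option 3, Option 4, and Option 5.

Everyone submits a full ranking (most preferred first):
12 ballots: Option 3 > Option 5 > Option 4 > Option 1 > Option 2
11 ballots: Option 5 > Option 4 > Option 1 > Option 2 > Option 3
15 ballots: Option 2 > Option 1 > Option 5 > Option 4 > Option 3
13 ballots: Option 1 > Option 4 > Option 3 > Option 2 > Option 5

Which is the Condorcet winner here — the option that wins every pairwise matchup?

Option 1

Option 1 vs Option 2: 36–15
Option 1 vs Option 3: 39–12
Option 1 vs Option 4: 28–23
Option 1 vs Option 5: 28–23
Option 1 beats every other option.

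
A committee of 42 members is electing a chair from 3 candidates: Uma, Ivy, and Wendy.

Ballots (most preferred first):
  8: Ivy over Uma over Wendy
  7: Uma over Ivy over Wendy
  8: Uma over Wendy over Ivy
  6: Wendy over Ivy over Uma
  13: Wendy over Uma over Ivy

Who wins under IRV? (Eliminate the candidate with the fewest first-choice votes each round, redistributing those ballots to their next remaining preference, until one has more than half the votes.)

Round 1: Uma 15, Ivy 8, Wendy 19. Ivy eliminated.
Round 2: Uma 23, Wendy 19. Uma has a majority (≥22).

Uma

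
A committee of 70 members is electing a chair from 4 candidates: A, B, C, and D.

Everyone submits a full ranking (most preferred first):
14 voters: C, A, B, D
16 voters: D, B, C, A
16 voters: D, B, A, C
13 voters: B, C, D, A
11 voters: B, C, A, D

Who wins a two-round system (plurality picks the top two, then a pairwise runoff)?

Round 1 first-place votes: A 0, B 24, C 14, D 32. D and B advance.
Runoff: D is ranked above B on 32 ballots, B above D on 38.

B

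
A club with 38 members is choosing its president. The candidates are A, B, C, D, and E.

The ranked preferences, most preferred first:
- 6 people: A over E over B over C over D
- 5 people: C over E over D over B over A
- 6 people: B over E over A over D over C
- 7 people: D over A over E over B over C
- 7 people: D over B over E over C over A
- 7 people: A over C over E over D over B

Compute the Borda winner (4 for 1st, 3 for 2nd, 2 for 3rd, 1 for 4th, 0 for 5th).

A: 6×4 + 5×0 + 6×2 + 7×3 + 7×0 + 7×4 = 85
B: 6×2 + 5×1 + 6×4 + 7×1 + 7×3 + 7×0 = 69
C: 6×1 + 5×4 + 6×0 + 7×0 + 7×1 + 7×3 = 54
D: 6×0 + 5×2 + 6×1 + 7×4 + 7×4 + 7×1 = 79
E: 6×3 + 5×3 + 6×3 + 7×2 + 7×2 + 7×2 = 93

E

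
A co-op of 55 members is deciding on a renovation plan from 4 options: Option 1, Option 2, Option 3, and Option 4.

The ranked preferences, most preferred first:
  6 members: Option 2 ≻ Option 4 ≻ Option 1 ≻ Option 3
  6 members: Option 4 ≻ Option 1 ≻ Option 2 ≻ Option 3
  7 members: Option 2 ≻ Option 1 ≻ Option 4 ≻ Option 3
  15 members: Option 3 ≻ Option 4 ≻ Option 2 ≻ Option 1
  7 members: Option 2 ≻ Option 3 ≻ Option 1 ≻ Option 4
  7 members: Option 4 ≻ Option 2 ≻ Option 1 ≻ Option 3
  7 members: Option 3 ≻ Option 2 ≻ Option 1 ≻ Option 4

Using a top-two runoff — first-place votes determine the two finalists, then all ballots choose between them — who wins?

Round 1 first-place votes: Option 1 0, Option 2 20, Option 3 22, Option 4 13. Option 3 and Option 2 advance.
Runoff: Option 3 is ranked above Option 2 on 22 ballots, Option 2 above Option 3 on 33.

Option 2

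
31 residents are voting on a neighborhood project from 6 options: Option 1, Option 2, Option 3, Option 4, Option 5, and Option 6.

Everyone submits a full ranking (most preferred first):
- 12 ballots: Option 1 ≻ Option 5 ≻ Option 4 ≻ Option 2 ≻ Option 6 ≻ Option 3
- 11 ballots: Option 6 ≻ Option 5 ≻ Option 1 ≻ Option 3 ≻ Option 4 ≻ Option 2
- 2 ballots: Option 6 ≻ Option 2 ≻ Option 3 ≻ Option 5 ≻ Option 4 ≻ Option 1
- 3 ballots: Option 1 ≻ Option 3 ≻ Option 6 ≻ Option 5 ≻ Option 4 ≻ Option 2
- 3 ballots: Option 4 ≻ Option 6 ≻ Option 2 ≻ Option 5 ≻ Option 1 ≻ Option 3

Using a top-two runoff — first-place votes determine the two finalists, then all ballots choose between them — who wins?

Round 1 first-place votes: Option 1 15, Option 2 0, Option 3 0, Option 4 3, Option 5 0, Option 6 13. Option 1 and Option 6 advance.
Runoff: Option 1 is ranked above Option 6 on 15 ballots, Option 6 above Option 1 on 16.

Option 6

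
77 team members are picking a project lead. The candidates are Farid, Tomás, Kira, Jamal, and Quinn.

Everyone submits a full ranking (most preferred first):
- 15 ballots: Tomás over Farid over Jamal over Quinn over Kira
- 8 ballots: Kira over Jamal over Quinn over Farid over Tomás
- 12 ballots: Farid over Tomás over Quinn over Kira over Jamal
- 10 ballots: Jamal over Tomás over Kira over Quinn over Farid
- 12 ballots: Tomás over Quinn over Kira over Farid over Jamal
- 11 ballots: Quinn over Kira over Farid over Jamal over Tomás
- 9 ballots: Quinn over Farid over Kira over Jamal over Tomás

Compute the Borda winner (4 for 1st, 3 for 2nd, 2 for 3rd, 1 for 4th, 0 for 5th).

Farid: 15×3 + 8×1 + 12×4 + 10×0 + 12×1 + 11×2 + 9×3 = 162
Tomás: 15×4 + 8×0 + 12×3 + 10×3 + 12×4 + 11×0 + 9×0 = 174
Kira: 15×0 + 8×4 + 12×1 + 10×2 + 12×2 + 11×3 + 9×2 = 139
Jamal: 15×2 + 8×3 + 12×0 + 10×4 + 12×0 + 11×1 + 9×1 = 114
Quinn: 15×1 + 8×2 + 12×2 + 10×1 + 12×3 + 11×4 + 9×4 = 181

Quinn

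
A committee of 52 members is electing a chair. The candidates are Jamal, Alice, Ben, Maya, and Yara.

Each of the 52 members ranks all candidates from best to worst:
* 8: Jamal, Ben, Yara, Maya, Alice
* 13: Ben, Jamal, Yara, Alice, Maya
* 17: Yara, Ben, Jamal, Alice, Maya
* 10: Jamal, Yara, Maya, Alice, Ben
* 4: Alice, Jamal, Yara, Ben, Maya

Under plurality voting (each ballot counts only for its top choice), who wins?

First-place votes: Jamal 18, Alice 4, Ben 13, Maya 0, Yara 17.

Jamal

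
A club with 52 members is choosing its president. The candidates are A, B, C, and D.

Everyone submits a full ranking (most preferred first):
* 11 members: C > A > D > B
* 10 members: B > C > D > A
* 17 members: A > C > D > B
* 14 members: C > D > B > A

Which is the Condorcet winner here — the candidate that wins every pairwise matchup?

C

C vs A: 35–17
C vs B: 42–10
C vs D: 52–0
C beats every other candidate.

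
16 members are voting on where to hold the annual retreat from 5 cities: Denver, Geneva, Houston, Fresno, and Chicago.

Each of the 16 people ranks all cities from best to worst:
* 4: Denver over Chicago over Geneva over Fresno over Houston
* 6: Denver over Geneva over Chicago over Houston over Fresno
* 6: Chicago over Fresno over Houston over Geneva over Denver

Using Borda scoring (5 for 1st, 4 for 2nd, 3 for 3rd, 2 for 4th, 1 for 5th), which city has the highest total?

Denver: 4×5 + 6×5 + 6×1 = 56
Geneva: 4×3 + 6×4 + 6×2 = 48
Houston: 4×1 + 6×2 + 6×3 = 34
Fresno: 4×2 + 6×1 + 6×4 = 38
Chicago: 4×4 + 6×3 + 6×5 = 64

Chicago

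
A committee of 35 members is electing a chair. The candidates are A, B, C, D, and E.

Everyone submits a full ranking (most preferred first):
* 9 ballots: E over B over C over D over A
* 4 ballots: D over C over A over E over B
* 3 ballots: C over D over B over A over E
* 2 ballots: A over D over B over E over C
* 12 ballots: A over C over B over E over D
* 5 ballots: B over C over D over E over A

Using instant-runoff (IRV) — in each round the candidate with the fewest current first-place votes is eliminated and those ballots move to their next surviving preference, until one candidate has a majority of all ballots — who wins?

D

Round 1: A 14, B 5, C 3, D 4, E 9. C eliminated.
Round 2: A 14, B 5, D 7, E 9. B eliminated.
Round 3: A 14, D 12, E 9. E eliminated.
Round 4: A 14, D 21. D has a majority (≥18).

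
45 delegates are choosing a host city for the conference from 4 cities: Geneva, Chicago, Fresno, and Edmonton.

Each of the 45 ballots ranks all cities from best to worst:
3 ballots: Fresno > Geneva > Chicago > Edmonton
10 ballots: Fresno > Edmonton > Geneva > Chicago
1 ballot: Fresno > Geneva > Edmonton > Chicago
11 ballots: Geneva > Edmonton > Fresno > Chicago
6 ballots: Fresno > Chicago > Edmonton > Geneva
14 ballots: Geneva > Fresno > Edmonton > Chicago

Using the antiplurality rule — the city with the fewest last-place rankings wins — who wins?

Fresno

Last-place votes: Geneva 6, Chicago 36, Fresno 0, Edmonton 3.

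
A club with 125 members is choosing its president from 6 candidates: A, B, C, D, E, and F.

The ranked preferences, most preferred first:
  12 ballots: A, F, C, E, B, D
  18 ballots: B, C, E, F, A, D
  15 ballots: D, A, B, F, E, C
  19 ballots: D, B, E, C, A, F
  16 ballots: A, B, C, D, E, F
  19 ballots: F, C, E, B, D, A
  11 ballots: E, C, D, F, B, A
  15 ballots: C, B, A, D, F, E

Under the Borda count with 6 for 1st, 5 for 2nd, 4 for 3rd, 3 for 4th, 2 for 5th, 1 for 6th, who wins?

B

A: 12×6 + 18×2 + 15×5 + 19×2 + 16×6 + 19×1 + 11×1 + 15×4 = 407
B: 12×2 + 18×6 + 15×4 + 19×5 + 16×5 + 19×3 + 11×2 + 15×5 = 521
C: 12×4 + 18×5 + 15×1 + 19×3 + 16×4 + 19×5 + 11×5 + 15×6 = 514
D: 12×1 + 18×1 + 15×6 + 19×6 + 16×3 + 19×2 + 11×4 + 15×3 = 409
E: 12×3 + 18×4 + 15×2 + 19×4 + 16×2 + 19×4 + 11×6 + 15×1 = 403
F: 12×5 + 18×3 + 15×3 + 19×1 + 16×1 + 19×6 + 11×3 + 15×2 = 371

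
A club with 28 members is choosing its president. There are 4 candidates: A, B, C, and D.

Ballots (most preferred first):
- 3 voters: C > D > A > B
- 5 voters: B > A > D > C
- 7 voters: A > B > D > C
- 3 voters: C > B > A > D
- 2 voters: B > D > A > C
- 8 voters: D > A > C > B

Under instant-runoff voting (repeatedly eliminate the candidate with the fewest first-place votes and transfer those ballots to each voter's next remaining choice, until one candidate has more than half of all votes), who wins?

Round 1: A 7, B 7, C 6, D 8. C eliminated.
Round 2: A 7, B 10, D 11. A eliminated.
Round 3: B 17, D 11. B has a majority (≥15).

B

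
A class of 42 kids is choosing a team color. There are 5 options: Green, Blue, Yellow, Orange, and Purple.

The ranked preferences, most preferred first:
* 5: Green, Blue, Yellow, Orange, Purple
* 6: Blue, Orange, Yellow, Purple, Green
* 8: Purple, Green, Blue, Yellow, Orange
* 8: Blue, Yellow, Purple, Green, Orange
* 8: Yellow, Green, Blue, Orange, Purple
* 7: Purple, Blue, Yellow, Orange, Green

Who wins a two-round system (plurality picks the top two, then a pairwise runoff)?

Round 1 first-place votes: Green 5, Blue 14, Yellow 8, Orange 0, Purple 15. Purple and Blue advance.
Runoff: Purple is ranked above Blue on 15 ballots, Blue above Purple on 27.

Blue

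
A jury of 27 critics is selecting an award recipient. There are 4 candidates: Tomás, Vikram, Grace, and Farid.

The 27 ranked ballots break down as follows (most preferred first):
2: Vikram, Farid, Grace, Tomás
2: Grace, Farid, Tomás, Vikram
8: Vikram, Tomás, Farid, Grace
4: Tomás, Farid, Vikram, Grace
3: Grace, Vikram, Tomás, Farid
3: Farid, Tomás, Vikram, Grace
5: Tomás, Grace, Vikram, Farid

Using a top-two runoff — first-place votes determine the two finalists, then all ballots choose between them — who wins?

Round 1 first-place votes: Tomás 9, Vikram 10, Grace 5, Farid 3. Vikram and Tomás advance.
Runoff: Vikram is ranked above Tomás on 13 ballots, Tomás above Vikram on 14.

Tomás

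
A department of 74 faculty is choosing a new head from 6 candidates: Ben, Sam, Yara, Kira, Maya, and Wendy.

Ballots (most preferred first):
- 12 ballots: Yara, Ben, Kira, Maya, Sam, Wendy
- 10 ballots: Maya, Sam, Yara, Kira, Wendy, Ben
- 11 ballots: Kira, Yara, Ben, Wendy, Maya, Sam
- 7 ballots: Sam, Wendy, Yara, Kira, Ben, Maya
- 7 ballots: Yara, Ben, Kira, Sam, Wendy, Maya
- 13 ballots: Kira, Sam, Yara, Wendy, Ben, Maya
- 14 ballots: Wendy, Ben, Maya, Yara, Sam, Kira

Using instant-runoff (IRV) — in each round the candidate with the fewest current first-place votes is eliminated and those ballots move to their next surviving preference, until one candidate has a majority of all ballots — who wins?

Yara

Round 1: Ben 0, Sam 7, Yara 19, Kira 24, Maya 10, Wendy 14. Ben eliminated.
Round 2: Sam 7, Yara 19, Kira 24, Maya 10, Wendy 14. Sam eliminated.
Round 3: Yara 19, Kira 24, Maya 10, Wendy 21. Maya eliminated.
Round 4: Yara 29, Kira 24, Wendy 21. Wendy eliminated.
Round 5: Yara 50, Kira 24. Yara has a majority (≥38).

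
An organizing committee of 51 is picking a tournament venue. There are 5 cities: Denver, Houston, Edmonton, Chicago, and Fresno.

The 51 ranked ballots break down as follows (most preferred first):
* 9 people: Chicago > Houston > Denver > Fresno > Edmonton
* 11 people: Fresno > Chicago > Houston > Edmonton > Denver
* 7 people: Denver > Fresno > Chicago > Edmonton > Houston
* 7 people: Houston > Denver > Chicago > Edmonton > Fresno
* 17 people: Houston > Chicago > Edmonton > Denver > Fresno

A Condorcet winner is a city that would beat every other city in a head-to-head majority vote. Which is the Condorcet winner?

Chicago

Chicago vs Denver: 37–14
Chicago vs Houston: 27–24
Chicago vs Edmonton: 51–0
Chicago vs Fresno: 33–18
Chicago beats every other city.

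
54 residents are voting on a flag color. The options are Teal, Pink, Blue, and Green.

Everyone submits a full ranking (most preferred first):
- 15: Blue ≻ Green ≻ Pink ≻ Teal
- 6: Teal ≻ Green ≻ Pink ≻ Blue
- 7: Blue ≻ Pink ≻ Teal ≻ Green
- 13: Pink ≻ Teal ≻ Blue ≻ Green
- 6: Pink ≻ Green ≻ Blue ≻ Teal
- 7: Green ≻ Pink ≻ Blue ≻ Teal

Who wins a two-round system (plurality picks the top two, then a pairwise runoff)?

Round 1 first-place votes: Teal 6, Pink 19, Blue 22, Green 7. Blue and Pink advance.
Runoff: Blue is ranked above Pink on 22 ballots, Pink above Blue on 32.

Pink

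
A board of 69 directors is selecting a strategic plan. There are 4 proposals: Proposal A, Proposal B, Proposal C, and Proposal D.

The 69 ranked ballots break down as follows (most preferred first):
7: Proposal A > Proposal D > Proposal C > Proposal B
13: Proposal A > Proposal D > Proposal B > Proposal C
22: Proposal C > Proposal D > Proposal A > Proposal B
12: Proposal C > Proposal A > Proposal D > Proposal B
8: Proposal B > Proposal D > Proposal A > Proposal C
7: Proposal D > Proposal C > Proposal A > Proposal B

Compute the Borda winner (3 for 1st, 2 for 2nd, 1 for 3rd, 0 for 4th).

Proposal D

Proposal A: 7×3 + 13×3 + 22×1 + 12×2 + 8×1 + 7×1 = 121
Proposal B: 7×0 + 13×1 + 22×0 + 12×0 + 8×3 + 7×0 = 37
Proposal C: 7×1 + 13×0 + 22×3 + 12×3 + 8×0 + 7×2 = 123
Proposal D: 7×2 + 13×2 + 22×2 + 12×1 + 8×2 + 7×3 = 133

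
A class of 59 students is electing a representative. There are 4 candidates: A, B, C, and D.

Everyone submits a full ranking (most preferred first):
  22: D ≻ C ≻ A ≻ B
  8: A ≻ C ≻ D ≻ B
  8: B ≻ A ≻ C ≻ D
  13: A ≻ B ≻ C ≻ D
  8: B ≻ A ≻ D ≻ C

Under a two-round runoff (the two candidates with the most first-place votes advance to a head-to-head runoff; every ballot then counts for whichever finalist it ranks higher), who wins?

Round 1 first-place votes: A 21, B 16, C 0, D 22. D and A advance.
Runoff: D is ranked above A on 22 ballots, A above D on 37.

A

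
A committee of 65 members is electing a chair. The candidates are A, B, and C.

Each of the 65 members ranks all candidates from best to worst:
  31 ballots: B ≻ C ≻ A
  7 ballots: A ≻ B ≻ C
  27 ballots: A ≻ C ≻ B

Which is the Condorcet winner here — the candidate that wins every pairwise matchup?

A vs B: 34–31
A vs C: 34–31
A beats every other candidate.

A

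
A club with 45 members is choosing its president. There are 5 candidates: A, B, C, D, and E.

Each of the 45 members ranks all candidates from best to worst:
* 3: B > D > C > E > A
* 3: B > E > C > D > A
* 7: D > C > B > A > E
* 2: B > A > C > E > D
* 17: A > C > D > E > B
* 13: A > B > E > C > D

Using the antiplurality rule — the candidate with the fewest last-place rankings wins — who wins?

C

Last-place votes: A 6, B 17, C 0, D 15, E 7.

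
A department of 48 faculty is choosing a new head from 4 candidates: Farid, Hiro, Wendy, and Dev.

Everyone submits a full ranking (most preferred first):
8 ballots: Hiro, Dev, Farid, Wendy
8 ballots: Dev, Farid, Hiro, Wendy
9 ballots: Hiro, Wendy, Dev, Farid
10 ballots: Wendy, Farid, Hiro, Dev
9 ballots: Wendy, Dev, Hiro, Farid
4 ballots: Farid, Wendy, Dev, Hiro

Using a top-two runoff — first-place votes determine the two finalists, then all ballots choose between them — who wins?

Hiro

Round 1 first-place votes: Farid 4, Hiro 17, Wendy 19, Dev 8. Wendy and Hiro advance.
Runoff: Wendy is ranked above Hiro on 23 ballots, Hiro above Wendy on 25.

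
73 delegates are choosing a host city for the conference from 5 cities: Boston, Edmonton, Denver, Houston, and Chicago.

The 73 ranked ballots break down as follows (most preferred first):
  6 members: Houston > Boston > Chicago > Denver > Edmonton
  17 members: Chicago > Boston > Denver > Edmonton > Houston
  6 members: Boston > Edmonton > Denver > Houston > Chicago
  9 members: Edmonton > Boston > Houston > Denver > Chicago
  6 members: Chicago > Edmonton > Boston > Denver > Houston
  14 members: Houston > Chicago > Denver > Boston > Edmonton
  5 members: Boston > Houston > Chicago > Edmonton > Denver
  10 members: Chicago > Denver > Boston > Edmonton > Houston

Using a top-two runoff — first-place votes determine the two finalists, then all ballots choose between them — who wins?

Round 1 first-place votes: Boston 11, Edmonton 9, Denver 0, Houston 20, Chicago 33. Chicago and Houston advance.
Runoff: Chicago is ranked above Houston on 33 ballots, Houston above Chicago on 40.

Houston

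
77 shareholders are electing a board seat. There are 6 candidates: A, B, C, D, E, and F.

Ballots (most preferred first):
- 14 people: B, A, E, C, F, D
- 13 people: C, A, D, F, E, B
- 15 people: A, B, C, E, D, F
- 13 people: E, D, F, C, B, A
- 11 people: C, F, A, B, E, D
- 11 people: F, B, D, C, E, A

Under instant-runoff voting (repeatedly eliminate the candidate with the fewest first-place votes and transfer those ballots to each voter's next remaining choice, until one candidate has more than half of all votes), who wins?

B

Round 1: A 15, B 14, C 24, D 0, E 13, F 11. D eliminated.
Round 2: A 15, B 14, C 24, E 13, F 11. F eliminated.
Round 3: A 15, B 25, C 24, E 13. E eliminated.
Round 4: A 15, B 25, C 37. A eliminated.
Round 5: B 40, C 37. B has a majority (≥39).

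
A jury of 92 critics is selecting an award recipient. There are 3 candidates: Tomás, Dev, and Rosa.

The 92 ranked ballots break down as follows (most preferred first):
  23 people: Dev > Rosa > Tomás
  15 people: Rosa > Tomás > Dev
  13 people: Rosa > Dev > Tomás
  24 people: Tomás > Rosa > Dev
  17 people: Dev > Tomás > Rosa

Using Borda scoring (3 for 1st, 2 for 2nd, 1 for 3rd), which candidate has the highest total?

Tomás: 23×1 + 15×2 + 13×1 + 24×3 + 17×2 = 172
Dev: 23×3 + 15×1 + 13×2 + 24×1 + 17×3 = 185
Rosa: 23×2 + 15×3 + 13×3 + 24×2 + 17×1 = 195

Rosa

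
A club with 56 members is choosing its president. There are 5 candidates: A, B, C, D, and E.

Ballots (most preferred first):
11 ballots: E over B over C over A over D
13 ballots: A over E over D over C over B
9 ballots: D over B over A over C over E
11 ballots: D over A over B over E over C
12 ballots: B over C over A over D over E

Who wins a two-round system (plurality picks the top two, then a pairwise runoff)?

Round 1 first-place votes: A 13, B 12, C 0, D 20, E 11. D and A advance.
Runoff: D is ranked above A on 20 ballots, A above D on 36.

A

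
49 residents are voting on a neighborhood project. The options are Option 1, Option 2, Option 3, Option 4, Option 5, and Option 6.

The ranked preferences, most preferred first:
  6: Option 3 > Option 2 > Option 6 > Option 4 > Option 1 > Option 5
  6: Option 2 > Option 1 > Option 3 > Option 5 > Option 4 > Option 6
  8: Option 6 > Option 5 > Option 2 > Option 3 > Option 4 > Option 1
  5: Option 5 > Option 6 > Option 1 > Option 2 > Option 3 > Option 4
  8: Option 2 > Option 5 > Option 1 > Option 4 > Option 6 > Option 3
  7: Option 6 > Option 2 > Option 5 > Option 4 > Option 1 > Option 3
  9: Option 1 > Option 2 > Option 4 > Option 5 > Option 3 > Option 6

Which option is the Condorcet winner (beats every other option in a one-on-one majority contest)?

Option 2 vs Option 1: 35–14
Option 2 vs Option 3: 43–6
Option 2 vs Option 4: 49–0
Option 2 vs Option 5: 36–13
Option 2 vs Option 6: 29–20
Option 2 beats every other option.

Option 2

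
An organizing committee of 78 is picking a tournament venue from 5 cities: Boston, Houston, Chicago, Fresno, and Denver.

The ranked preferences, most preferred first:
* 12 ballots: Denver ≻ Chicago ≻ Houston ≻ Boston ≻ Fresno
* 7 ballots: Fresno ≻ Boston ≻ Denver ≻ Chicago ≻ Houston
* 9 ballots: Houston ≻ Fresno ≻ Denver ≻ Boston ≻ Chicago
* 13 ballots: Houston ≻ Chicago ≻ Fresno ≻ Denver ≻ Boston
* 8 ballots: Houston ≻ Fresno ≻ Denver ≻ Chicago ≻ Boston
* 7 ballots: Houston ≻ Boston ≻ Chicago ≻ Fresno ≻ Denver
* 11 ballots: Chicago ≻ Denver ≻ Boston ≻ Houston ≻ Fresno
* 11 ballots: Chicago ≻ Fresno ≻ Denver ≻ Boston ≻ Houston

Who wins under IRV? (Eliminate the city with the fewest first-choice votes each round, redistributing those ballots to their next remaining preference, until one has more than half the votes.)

Round 1: Boston 0, Houston 37, Chicago 22, Fresno 7, Denver 12. Boston eliminated.
Round 2: Houston 37, Chicago 22, Fresno 7, Denver 12. Fresno eliminated.
Round 3: Houston 37, Chicago 22, Denver 19. Denver eliminated.
Round 4: Houston 37, Chicago 41. Chicago has a majority (≥40).

Chicago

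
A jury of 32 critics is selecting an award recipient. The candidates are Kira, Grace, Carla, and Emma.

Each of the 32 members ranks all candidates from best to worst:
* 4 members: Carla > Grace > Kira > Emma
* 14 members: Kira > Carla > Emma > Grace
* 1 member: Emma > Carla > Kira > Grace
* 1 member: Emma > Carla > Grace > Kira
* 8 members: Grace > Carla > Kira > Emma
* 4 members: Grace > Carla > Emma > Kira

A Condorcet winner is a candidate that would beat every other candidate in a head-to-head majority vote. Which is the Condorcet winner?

Carla vs Kira: 18–14
Carla vs Grace: 20–12
Carla vs Emma: 30–2
Carla beats every other candidate.

Carla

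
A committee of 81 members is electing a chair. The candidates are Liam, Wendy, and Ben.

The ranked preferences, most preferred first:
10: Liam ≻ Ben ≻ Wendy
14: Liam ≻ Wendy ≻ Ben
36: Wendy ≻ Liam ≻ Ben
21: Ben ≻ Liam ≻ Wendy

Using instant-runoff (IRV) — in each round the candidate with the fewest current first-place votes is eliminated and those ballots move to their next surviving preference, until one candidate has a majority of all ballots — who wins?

Round 1: Liam 24, Wendy 36, Ben 21. Ben eliminated.
Round 2: Liam 45, Wendy 36. Liam has a majority (≥41).

Liam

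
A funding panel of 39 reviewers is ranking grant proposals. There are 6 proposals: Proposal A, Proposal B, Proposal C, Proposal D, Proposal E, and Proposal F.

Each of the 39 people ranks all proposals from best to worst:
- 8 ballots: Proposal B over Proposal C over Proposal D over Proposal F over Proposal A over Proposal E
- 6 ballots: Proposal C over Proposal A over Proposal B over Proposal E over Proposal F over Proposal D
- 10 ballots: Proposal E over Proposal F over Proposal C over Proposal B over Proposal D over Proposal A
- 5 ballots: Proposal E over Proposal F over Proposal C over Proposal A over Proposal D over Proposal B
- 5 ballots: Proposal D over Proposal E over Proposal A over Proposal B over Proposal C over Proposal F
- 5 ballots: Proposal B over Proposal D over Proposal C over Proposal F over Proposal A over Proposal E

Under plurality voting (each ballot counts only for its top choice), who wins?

Proposal E

First-place votes: Proposal A 0, Proposal B 13, Proposal C 6, Proposal D 5, Proposal E 15, Proposal F 0.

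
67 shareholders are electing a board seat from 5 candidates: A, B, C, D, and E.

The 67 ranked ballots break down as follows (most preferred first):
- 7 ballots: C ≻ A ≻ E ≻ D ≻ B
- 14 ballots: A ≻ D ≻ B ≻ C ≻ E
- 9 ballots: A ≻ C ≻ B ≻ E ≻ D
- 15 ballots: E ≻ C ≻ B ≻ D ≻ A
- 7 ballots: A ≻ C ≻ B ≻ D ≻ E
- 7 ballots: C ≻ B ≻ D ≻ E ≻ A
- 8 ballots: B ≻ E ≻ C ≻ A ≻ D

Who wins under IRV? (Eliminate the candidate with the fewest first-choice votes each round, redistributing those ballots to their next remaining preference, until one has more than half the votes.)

Round 1: A 30, B 8, C 14, D 0, E 15. D eliminated.
Round 2: A 30, B 8, C 14, E 15. B eliminated.
Round 3: A 30, C 14, E 23. C eliminated.
Round 4: A 37, E 30. A has a majority (≥34).

A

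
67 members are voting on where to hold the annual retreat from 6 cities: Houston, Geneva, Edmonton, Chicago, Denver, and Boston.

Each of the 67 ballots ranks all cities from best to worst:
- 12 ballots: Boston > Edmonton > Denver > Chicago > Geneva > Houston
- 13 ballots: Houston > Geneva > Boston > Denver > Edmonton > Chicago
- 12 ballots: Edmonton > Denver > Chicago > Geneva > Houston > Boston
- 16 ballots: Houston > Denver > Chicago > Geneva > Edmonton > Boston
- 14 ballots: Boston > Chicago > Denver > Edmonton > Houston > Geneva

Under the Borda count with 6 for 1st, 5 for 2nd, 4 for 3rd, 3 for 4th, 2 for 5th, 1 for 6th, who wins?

Denver

Houston: 12×1 + 13×6 + 12×2 + 16×6 + 14×2 = 238
Geneva: 12×2 + 13×5 + 12×3 + 16×3 + 14×1 = 187
Edmonton: 12×5 + 13×2 + 12×6 + 16×2 + 14×3 = 232
Chicago: 12×3 + 13×1 + 12×4 + 16×4 + 14×5 = 231
Denver: 12×4 + 13×3 + 12×5 + 16×5 + 14×4 = 283
Boston: 12×6 + 13×4 + 12×1 + 16×1 + 14×6 = 236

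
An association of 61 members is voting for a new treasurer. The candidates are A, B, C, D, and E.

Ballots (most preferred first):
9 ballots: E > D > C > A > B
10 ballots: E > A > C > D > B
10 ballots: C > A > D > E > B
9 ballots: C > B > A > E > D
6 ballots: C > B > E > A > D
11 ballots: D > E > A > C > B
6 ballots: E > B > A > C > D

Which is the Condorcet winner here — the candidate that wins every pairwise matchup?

E

E vs A: 42–19
E vs B: 46–15
E vs C: 36–25
E vs D: 40–21
E beats every other candidate.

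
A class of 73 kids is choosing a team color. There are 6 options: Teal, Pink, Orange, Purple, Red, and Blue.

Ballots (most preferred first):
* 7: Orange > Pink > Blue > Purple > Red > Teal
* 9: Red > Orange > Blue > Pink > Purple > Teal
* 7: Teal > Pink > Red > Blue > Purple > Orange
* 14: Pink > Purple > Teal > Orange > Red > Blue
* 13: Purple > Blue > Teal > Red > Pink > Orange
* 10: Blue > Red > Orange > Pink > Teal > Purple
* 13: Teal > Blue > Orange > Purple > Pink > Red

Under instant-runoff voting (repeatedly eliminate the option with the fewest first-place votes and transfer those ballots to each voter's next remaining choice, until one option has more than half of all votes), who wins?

Round 1: Teal 20, Pink 14, Orange 7, Purple 13, Red 9, Blue 10. Orange eliminated.
Round 2: Teal 20, Pink 21, Purple 13, Red 9, Blue 10. Red eliminated.
Round 3: Teal 20, Pink 21, Purple 13, Blue 19. Purple eliminated.
Round 4: Teal 20, Pink 21, Blue 32. Teal eliminated.
Round 5: Pink 28, Blue 45. Blue has a majority (≥37).

Blue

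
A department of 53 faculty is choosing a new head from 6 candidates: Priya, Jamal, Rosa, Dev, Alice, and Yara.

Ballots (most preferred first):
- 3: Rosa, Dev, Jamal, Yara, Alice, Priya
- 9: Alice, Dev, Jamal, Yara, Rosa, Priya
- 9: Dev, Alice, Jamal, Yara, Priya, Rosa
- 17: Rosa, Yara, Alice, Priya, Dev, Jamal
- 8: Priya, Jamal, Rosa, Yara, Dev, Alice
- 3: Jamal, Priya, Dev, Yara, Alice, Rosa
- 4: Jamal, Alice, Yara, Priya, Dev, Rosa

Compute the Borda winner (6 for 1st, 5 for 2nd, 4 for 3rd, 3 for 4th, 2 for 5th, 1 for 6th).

Priya: 3×1 + 9×1 + 9×2 + 17×3 + 8×6 + 3×5 + 4×3 = 156
Jamal: 3×4 + 9×4 + 9×4 + 17×1 + 8×5 + 3×6 + 4×6 = 183
Rosa: 3×6 + 9×2 + 9×1 + 17×6 + 8×4 + 3×1 + 4×1 = 186
Dev: 3×5 + 9×5 + 9×6 + 17×2 + 8×2 + 3×4 + 4×2 = 184
Alice: 3×2 + 9×6 + 9×5 + 17×4 + 8×1 + 3×2 + 4×5 = 207
Yara: 3×3 + 9×3 + 9×3 + 17×5 + 8×3 + 3×3 + 4×4 = 197

Alice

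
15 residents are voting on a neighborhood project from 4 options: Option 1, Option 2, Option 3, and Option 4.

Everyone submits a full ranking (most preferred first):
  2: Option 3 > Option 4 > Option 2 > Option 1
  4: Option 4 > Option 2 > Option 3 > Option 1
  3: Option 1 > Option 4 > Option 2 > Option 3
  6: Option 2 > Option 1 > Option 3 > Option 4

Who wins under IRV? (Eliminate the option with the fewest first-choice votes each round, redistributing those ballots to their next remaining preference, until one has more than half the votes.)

Round 1: Option 1 3, Option 2 6, Option 3 2, Option 4 4. Option 3 eliminated.
Round 2: Option 1 3, Option 2 6, Option 4 6. Option 1 eliminated.
Round 3: Option 2 6, Option 4 9. Option 4 has a majority (≥8).

Option 4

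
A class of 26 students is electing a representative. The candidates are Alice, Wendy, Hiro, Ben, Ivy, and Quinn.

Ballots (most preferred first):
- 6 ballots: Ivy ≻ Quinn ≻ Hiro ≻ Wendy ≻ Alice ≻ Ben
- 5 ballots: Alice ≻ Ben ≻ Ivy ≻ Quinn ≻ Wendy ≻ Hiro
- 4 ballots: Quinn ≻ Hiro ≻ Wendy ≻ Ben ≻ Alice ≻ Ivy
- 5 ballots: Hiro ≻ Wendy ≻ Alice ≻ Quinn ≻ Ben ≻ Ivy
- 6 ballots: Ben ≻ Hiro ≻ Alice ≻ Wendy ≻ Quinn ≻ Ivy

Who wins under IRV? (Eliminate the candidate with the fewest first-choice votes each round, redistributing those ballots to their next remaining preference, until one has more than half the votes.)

Round 1: Alice 5, Wendy 0, Hiro 5, Ben 6, Ivy 6, Quinn 4. Wendy eliminated.
Round 2: Alice 5, Hiro 5, Ben 6, Ivy 6, Quinn 4. Quinn eliminated.
Round 3: Alice 5, Hiro 9, Ben 6, Ivy 6. Alice eliminated.
Round 4: Hiro 9, Ben 11, Ivy 6. Ivy eliminated.
Round 5: Hiro 15, Ben 11. Hiro has a majority (≥14).

Hiro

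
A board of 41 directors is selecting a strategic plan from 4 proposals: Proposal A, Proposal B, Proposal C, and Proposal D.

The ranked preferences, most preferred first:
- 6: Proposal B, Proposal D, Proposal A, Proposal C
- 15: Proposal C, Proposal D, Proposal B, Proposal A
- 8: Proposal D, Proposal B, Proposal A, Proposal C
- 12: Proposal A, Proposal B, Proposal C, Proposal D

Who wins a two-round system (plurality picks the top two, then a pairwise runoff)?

Proposal A

Round 1 first-place votes: Proposal A 12, Proposal B 6, Proposal C 15, Proposal D 8. Proposal C and Proposal A advance.
Runoff: Proposal C is ranked above Proposal A on 15 ballots, Proposal A above Proposal C on 26.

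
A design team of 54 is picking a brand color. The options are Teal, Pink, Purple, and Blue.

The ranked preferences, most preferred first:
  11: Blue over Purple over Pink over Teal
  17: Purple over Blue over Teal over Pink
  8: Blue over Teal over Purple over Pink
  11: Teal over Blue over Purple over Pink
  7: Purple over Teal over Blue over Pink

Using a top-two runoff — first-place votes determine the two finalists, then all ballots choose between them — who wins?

Round 1 first-place votes: Teal 11, Pink 0, Purple 24, Blue 19. Purple and Blue advance.
Runoff: Purple is ranked above Blue on 24 ballots, Blue above Purple on 30.

Blue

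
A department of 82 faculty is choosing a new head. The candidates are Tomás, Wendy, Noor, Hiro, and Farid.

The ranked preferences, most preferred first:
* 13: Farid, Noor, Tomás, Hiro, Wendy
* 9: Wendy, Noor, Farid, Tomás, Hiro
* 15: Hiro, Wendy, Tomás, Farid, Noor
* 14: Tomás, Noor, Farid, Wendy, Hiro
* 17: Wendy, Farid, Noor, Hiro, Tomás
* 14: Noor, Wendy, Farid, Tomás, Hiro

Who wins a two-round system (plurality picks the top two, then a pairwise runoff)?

Round 1 first-place votes: Tomás 14, Wendy 26, Noor 14, Hiro 15, Farid 13. Wendy and Hiro advance.
Runoff: Wendy is ranked above Hiro on 54 ballots, Hiro above Wendy on 28.

Wendy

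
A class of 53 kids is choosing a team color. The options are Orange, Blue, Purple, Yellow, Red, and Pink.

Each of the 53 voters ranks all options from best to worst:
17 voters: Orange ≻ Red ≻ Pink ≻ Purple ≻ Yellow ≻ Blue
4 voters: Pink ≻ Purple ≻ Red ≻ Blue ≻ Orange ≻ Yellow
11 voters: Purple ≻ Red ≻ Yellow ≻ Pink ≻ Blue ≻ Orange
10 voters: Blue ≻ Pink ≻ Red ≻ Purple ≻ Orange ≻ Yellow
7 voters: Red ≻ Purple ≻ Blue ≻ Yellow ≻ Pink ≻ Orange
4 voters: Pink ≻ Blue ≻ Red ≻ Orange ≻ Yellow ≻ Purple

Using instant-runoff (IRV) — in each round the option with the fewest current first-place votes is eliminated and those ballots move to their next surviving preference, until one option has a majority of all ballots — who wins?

Round 1: Orange 17, Blue 10, Purple 11, Yellow 0, Red 7, Pink 8. Yellow eliminated.
Round 2: Orange 17, Blue 10, Purple 11, Red 7, Pink 8. Red eliminated.
Round 3: Orange 17, Blue 10, Purple 18, Pink 8. Pink eliminated.
Round 4: Orange 17, Blue 14, Purple 22. Blue eliminated.
Round 5: Orange 21, Purple 32. Purple has a majority (≥27).

Purple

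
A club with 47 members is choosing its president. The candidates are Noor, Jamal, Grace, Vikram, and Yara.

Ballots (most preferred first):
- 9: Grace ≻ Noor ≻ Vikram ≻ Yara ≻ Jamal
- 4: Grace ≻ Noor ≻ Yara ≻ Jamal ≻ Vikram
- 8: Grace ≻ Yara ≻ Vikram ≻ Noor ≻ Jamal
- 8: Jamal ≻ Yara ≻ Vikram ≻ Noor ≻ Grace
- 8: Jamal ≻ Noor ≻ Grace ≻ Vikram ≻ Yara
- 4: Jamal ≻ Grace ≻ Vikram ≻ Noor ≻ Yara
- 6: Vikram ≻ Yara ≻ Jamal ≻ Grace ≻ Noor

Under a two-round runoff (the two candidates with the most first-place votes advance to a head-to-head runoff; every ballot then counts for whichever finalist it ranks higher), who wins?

Jamal

Round 1 first-place votes: Noor 0, Jamal 20, Grace 21, Vikram 6, Yara 0. Grace and Jamal advance.
Runoff: Grace is ranked above Jamal on 21 ballots, Jamal above Grace on 26.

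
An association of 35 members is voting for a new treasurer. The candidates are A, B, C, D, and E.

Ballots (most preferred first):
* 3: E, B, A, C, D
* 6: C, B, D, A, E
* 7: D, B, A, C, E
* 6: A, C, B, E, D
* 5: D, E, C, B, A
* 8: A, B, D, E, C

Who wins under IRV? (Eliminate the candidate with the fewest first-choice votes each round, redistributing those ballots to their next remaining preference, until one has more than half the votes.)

D

Round 1: A 14, B 0, C 6, D 12, E 3. B eliminated.
Round 2: A 14, C 6, D 12, E 3. E eliminated.
Round 3: A 17, C 6, D 12. C eliminated.
Round 4: A 17, D 18. D has a majority (≥18).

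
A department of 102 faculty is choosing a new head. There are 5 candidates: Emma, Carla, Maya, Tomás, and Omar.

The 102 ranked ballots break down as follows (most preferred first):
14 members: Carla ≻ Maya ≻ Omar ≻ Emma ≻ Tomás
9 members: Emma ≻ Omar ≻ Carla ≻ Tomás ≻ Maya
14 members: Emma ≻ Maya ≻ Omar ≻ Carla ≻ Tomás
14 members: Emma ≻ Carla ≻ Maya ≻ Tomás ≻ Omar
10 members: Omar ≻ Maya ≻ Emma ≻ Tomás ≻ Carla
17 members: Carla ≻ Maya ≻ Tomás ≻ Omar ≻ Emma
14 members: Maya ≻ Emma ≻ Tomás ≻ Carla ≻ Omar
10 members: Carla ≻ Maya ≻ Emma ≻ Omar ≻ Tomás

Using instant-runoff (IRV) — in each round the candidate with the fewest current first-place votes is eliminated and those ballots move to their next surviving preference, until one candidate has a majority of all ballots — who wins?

Emma

Round 1: Emma 37, Carla 41, Maya 14, Tomás 0, Omar 10. Tomás eliminated.
Round 2: Emma 37, Carla 41, Maya 14, Omar 10. Omar eliminated.
Round 3: Emma 37, Carla 41, Maya 24. Maya eliminated.
Round 4: Emma 61, Carla 41. Emma has a majority (≥52).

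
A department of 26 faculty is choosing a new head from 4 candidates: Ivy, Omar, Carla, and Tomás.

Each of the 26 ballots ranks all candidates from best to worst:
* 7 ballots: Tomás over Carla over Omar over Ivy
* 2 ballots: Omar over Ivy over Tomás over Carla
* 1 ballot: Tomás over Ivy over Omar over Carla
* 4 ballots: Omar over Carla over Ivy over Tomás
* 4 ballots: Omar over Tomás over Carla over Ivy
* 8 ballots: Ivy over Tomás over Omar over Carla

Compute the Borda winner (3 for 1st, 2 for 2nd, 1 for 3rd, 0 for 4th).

Ivy: 7×0 + 2×2 + 1×2 + 4×1 + 4×0 + 8×3 = 34
Omar: 7×1 + 2×3 + 1×1 + 4×3 + 4×3 + 8×1 = 46
Carla: 7×2 + 2×0 + 1×0 + 4×2 + 4×1 + 8×0 = 26
Tomás: 7×3 + 2×1 + 1×3 + 4×0 + 4×2 + 8×2 = 50

Tomás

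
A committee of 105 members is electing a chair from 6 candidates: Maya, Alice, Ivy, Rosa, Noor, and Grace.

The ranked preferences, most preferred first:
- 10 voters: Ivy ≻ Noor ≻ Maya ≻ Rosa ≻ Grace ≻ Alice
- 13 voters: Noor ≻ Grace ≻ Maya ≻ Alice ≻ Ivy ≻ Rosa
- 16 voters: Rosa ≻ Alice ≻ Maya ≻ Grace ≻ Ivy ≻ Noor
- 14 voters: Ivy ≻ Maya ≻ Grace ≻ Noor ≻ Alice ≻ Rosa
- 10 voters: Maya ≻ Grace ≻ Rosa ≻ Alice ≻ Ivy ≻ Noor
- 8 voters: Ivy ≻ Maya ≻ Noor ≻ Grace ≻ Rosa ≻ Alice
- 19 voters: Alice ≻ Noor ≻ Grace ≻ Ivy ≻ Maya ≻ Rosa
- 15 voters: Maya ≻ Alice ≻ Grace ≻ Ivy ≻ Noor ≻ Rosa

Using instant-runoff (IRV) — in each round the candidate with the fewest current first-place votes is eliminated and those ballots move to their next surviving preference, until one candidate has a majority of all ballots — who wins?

Maya

Round 1: Maya 25, Alice 19, Ivy 32, Rosa 16, Noor 13, Grace 0. Grace eliminated.
Round 2: Maya 25, Alice 19, Ivy 32, Rosa 16, Noor 13. Noor eliminated.
Round 3: Maya 38, Alice 19, Ivy 32, Rosa 16. Rosa eliminated.
Round 4: Maya 38, Alice 35, Ivy 32. Ivy eliminated.
Round 5: Maya 70, Alice 35. Maya has a majority (≥53).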